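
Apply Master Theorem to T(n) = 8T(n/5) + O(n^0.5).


a=8, b=5, c=0.5. log_5(8)=1.292 > c=0.5. Case 1: O(n^log_b(a)) = O(n^1.292)
Complexity: O(n^1.292)


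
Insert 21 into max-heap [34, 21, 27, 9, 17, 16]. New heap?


Append 21: [34, 21, 27, 9, 17, 16, 21]
Bubble up: no swaps needed
Result: [34, 21, 27, 9, 17, 16, 21]


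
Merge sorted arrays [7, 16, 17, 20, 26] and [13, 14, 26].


Compare heads, take smaller each step.
Merged: [7, 13, 14, 16, 17, 20, 26, 26]


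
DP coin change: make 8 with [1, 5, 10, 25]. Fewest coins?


dp[0]=0; dp[i]=1+min(dp[i-c] for c in coins)
...dp[3]=3, dp[4]=4, dp[5]=1, dp[6]=2, dp[7]=3, dp[8]=4
Minimum coins for 8 = 4


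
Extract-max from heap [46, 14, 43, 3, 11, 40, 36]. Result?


Max = 46
Replace root with last, heapify down
Resulting heap: [43, 14, 40, 3, 11, 36]


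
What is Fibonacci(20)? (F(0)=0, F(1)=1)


F(n)=F(n-1)+F(n-2)
...F(18)=2584, F(19)=4181, F(20)=6765


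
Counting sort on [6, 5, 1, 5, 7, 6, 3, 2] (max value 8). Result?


Count array: [0, 1, 1, 1, 0, 2, 2, 1, 0]
Reconstruct: [1, 2, 3, 5, 5, 6, 6, 7]


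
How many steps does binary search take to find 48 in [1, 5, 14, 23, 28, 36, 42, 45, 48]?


Search for 48:
[0,8] mid=4 arr[4]=28
[5,8] mid=6 arr[6]=42
[7,8] mid=7 arr[7]=45
[8,8] mid=8 arr[8]=48
Total: 4 comparisons


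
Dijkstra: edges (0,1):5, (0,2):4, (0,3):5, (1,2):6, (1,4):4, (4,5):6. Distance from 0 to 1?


Dijkstra from 0:
Distances: {0: 0, 1: 5, 2: 4, 3: 5, 4: 9, 5: 15}
Shortest distance to 1 = 5, path = [0, 1]


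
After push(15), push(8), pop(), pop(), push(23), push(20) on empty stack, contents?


push(15) -> [15]
push(8) -> [15, 8]
pop() returns 8 -> [15]
pop() returns 15 -> []
push(23) -> [23]
push(20) -> [23, 20]
Final stack (bottom to top): [23, 20]


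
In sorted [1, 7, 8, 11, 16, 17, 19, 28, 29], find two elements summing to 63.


Two pointers: lo=0, hi=8
No pair sums to 63


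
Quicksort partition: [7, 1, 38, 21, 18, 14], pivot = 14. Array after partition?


Elements <= 14 go left of pivot.
Result: [7, 1, 14, 21, 18, 38], pivot at index 2


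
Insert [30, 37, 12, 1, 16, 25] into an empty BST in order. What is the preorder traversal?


Root = 30; build tree by BST insertion.
Preorder traversal: [30, 12, 1, 16, 25, 37]


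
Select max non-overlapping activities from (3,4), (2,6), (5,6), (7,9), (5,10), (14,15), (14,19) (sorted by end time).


Greedy: pick earliest-ending, then skip overlaps.
Selected (4 activities): [(3, 4), (5, 6), (7, 9), (14, 15)]


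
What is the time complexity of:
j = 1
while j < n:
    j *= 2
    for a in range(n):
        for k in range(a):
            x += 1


Per nesting level: O(log n) * O(n) * O(n) [triangular over a] = O(n^2 log n)
Complexity: O(n^2 log n)


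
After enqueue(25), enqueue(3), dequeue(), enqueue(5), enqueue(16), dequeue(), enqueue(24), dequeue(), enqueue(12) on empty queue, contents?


enqueue(25) -> [25]
enqueue(3) -> [25, 3]
dequeue() returns 25 -> [3]
enqueue(5) -> [3, 5]
enqueue(16) -> [3, 5, 16]
dequeue() returns 3 -> [5, 16]
enqueue(24) -> [5, 16, 24]
dequeue() returns 5 -> [16, 24]
enqueue(12) -> [16, 24, 12]
Final queue (front to back): [16, 24, 12]


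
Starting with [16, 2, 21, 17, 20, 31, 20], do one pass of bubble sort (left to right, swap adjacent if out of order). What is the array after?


After one pass: [2, 16, 17, 20, 21, 20, 31]


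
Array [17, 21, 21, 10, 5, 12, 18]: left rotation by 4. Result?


Left rotate by 4: [5, 12, 18, 17, 21, 21, 10]


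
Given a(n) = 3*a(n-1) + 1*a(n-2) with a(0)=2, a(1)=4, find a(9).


Build bottom-up:
...a(7)=5476, a(8)=18086, a(9)=3*18086+1*5476=59734


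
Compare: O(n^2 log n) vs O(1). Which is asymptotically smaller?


constant grows slower than n^2 log n
O(1) is asymptotically smaller; O(n^2 log n) grows faster


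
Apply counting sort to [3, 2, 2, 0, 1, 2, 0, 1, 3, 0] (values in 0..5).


Count array: [3, 2, 3, 2, 0, 0]
Reconstruct: [0, 0, 0, 1, 1, 2, 2, 2, 3, 3]


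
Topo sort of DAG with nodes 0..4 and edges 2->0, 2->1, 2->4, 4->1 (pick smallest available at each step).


Kahn's algorithm, process smallest node first
Order: [2, 0, 3, 4, 1]


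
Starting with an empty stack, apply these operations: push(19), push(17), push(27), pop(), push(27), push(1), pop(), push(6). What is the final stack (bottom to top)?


push(19) -> [19]
push(17) -> [19, 17]
push(27) -> [19, 17, 27]
pop() returns 27 -> [19, 17]
push(27) -> [19, 17, 27]
push(1) -> [19, 17, 27, 1]
pop() returns 1 -> [19, 17, 27]
push(6) -> [19, 17, 27, 6]
Final stack (bottom to top): [19, 17, 27, 6]


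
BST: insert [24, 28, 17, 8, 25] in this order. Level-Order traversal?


Root = 24; build tree by BST insertion.
Level-Order traversal: [24, 17, 28, 8, 25]


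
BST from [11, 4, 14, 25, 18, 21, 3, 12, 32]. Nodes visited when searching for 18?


BST root = 11
Search for 18: compare at each node
Path: [11, 14, 25, 18]


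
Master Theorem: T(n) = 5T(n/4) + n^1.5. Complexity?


a=5, b=4, c=1.5. log_4(5)=1.161 < c=1.5. Case 3: O(n^c) = O(n^1.500)
Complexity: O(n^1.500)


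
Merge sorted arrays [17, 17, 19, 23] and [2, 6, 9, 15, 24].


Compare heads, take smaller each step.
Merged: [2, 6, 9, 15, 17, 17, 19, 23, 24]


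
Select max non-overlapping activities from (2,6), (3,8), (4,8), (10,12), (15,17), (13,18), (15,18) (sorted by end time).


Greedy: pick earliest-ending, then skip overlaps.
Selected (3 activities): [(2, 6), (10, 12), (15, 17)]


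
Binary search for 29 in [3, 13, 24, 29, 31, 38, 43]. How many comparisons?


Search for 29:
[0,6] mid=3 arr[3]=29
Total: 1 comparisons


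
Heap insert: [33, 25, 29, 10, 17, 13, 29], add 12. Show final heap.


Append 12: [33, 25, 29, 10, 17, 13, 29, 12]
Bubble up: swap idx 7(12) with idx 3(10)
Result: [33, 25, 29, 12, 17, 13, 29, 10]


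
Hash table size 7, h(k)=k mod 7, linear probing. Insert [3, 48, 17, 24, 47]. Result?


Insertions: 3->slot 3; 48->slot 6; 17->slot 4; 24->slot 5; 47->slot 0
Table: [47, None, None, 3, 17, 24, 48]


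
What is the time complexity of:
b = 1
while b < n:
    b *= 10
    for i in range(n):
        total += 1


Per nesting level: O(log n) * O(n) = O(n log n)
Complexity: O(n log n)


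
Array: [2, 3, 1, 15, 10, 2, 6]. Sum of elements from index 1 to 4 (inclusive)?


Prefix sums: [0, 2, 5, 6, 21, 31, 33, 39]
Sum[1..4] = prefix[5] - prefix[1] = 31 - 2 = 29


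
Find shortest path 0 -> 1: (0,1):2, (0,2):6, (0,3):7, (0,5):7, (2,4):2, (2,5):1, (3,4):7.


Dijkstra from 0:
Distances: {0: 0, 1: 2, 2: 6, 3: 7, 4: 8, 5: 7}
Shortest distance to 1 = 2, path = [0, 1]


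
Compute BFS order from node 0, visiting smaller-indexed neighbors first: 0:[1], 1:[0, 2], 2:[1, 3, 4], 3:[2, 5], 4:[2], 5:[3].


BFS queue: start with [0]
Visit order: [0, 1, 2, 3, 4, 5]


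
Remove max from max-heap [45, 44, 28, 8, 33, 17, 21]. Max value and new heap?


Max = 45
Replace root with last, heapify down
Resulting heap: [44, 33, 28, 8, 21, 17]


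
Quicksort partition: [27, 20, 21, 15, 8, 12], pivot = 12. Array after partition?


Elements <= 12 go left of pivot.
Result: [8, 12, 21, 15, 27, 20], pivot at index 1


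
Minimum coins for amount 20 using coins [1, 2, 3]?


dp[0]=0; dp[i]=1+min(dp[i-c] for c in coins)
...dp[15]=5, dp[16]=6, dp[17]=6, dp[18]=6, dp[19]=7, dp[20]=7
Minimum coins for 20 = 7


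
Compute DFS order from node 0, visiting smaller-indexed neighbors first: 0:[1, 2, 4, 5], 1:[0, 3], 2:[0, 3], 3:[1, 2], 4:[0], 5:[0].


DFS stack-based: start with [0]
Visit order: [0, 1, 3, 2, 4, 5]


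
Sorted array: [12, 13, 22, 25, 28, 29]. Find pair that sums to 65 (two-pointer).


Two pointers: lo=0, hi=5
No pair sums to 65


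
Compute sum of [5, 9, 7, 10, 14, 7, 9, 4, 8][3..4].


Prefix sums: [0, 5, 14, 21, 31, 45, 52, 61, 65, 73]
Sum[3..4] = prefix[5] - prefix[3] = 45 - 21 = 24


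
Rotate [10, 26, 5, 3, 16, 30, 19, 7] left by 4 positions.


Left rotate by 4: [16, 30, 19, 7, 10, 26, 5, 3]


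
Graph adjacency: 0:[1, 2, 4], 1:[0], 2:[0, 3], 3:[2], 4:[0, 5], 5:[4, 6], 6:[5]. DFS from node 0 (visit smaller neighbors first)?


DFS stack-based: start with [0]
Visit order: [0, 1, 2, 3, 4, 5, 6]


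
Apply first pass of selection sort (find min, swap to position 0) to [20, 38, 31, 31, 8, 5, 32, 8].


After one pass: [5, 38, 31, 31, 8, 20, 32, 8]


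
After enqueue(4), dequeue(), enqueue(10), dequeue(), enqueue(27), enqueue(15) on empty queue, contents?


enqueue(4) -> [4]
dequeue() returns 4 -> []
enqueue(10) -> [10]
dequeue() returns 10 -> []
enqueue(27) -> [27]
enqueue(15) -> [27, 15]
Final queue (front to back): [27, 15]


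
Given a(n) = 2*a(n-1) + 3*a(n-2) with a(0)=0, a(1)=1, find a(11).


Build bottom-up:
...a(9)=4921, a(10)=14762, a(11)=2*14762+3*4921=44287


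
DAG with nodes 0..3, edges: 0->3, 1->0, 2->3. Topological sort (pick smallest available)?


Kahn's algorithm, process smallest node first
Order: [1, 0, 2, 3]


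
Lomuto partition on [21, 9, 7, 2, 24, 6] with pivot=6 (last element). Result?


Elements <= 6 go left of pivot.
Result: [2, 6, 7, 21, 24, 9], pivot at index 1


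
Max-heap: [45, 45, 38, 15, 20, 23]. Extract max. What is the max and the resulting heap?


Max = 45
Replace root with last, heapify down
Resulting heap: [45, 23, 38, 15, 20]


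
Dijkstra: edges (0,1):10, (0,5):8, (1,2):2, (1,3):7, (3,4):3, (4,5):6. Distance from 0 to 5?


Dijkstra from 0:
Distances: {0: 0, 1: 10, 2: 12, 3: 17, 4: 14, 5: 8}
Shortest distance to 5 = 8, path = [0, 5]


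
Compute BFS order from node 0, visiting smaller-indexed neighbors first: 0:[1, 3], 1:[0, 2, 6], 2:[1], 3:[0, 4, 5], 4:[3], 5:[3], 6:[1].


BFS queue: start with [0]
Visit order: [0, 1, 3, 2, 6, 4, 5]


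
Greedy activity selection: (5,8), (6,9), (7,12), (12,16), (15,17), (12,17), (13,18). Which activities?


Greedy: pick earliest-ending, then skip overlaps.
Selected (2 activities): [(5, 8), (12, 16)]


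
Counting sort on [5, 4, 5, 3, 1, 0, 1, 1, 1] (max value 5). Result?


Count array: [1, 4, 0, 1, 1, 2]
Reconstruct: [0, 1, 1, 1, 1, 3, 4, 5, 5]


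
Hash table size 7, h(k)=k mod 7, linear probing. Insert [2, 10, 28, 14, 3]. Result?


Insertions: 2->slot 2; 10->slot 3; 28->slot 0; 14->slot 1; 3->slot 4
Table: [28, 14, 2, 10, 3, None, None]


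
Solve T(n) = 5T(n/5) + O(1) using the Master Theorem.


a=5, b=5, c=0. log_5(5)=1 > c=0. Case 1: O(n^log_b(a)) = O(n)
Complexity: O(n)


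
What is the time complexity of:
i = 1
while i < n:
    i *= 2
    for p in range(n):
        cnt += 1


Per nesting level: O(log n) * O(n) = O(n log n)
Complexity: O(n log n)


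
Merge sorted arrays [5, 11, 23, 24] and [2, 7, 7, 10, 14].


Compare heads, take smaller each step.
Merged: [2, 5, 7, 7, 10, 11, 14, 23, 24]


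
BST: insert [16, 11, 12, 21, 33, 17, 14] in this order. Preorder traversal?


Root = 16; build tree by BST insertion.
Preorder traversal: [16, 11, 12, 14, 21, 17, 33]


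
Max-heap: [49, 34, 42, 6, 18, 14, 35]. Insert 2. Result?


Append 2: [49, 34, 42, 6, 18, 14, 35, 2]
Bubble up: no swaps needed
Result: [49, 34, 42, 6, 18, 14, 35, 2]


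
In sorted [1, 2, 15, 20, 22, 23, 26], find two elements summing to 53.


Two pointers: lo=0, hi=6
No pair sums to 53


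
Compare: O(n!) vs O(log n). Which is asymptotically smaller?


logarithmic grows slower than factorial
O(log n) is asymptotically smaller; O(n!) grows faster


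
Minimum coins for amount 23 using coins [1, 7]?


dp[0]=0; dp[i]=1+min(dp[i-c] for c in coins)
...dp[18]=6, dp[19]=7, dp[20]=8, dp[21]=3, dp[22]=4, dp[23]=5
Minimum coins for 23 = 5


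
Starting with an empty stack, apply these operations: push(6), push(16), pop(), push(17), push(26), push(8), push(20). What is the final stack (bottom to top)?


push(6) -> [6]
push(16) -> [6, 16]
pop() returns 16 -> [6]
push(17) -> [6, 17]
push(26) -> [6, 17, 26]
push(8) -> [6, 17, 26, 8]
push(20) -> [6, 17, 26, 8, 20]
Final stack (bottom to top): [6, 17, 26, 8, 20]


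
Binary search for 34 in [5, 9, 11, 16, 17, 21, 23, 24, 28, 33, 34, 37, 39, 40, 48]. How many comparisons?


Search for 34:
[0,14] mid=7 arr[7]=24
[8,14] mid=11 arr[11]=37
[8,10] mid=9 arr[9]=33
[10,10] mid=10 arr[10]=34
Total: 4 comparisons


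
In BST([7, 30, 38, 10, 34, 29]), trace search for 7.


BST root = 7
Search for 7: compare at each node
Path: [7]


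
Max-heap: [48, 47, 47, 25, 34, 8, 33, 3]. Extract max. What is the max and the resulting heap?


Max = 48
Replace root with last, heapify down
Resulting heap: [47, 34, 47, 25, 3, 8, 33]


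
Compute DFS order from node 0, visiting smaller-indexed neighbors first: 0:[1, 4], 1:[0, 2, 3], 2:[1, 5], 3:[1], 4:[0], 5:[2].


DFS stack-based: start with [0]
Visit order: [0, 1, 2, 5, 3, 4]


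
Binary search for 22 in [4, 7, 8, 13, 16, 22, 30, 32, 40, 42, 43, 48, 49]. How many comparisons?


Search for 22:
[0,12] mid=6 arr[6]=30
[0,5] mid=2 arr[2]=8
[3,5] mid=4 arr[4]=16
[5,5] mid=5 arr[5]=22
Total: 4 comparisons


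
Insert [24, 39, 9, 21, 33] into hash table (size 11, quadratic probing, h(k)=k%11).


Insertions: 24->slot 2; 39->slot 6; 9->slot 9; 21->slot 10; 33->slot 0
Table: [33, None, 24, None, None, None, 39, None, None, 9, 21]


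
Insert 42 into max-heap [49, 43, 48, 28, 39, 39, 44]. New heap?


Append 42: [49, 43, 48, 28, 39, 39, 44, 42]
Bubble up: swap idx 7(42) with idx 3(28)
Result: [49, 43, 48, 42, 39, 39, 44, 28]


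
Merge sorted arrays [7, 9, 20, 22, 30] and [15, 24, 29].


Compare heads, take smaller each step.
Merged: [7, 9, 15, 20, 22, 24, 29, 30]


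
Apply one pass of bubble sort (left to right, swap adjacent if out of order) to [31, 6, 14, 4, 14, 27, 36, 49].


After one pass: [6, 14, 4, 14, 27, 31, 36, 49]


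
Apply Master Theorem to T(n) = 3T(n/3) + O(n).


a=3, b=3, c=1. log_3(3)=1 = c=1. Case 2: O(n^c log n) = O(n log n)
Complexity: O(n log n)


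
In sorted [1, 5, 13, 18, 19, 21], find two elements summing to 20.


Two pointers: lo=0, hi=5
Found pair: (1, 19) summing to 20


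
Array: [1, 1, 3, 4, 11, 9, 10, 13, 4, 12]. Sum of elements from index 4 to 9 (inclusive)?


Prefix sums: [0, 1, 2, 5, 9, 20, 29, 39, 52, 56, 68]
Sum[4..9] = prefix[10] - prefix[4] = 68 - 9 = 59


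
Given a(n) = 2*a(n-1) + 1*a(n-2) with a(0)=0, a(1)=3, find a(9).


Build bottom-up:
...a(7)=507, a(8)=1224, a(9)=2*1224+1*507=2955


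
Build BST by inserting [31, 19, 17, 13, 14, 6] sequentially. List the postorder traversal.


Root = 31; build tree by BST insertion.
Postorder traversal: [6, 14, 13, 17, 19, 31]


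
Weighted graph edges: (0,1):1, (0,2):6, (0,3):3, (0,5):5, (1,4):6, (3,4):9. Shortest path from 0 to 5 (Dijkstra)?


Dijkstra from 0:
Distances: {0: 0, 1: 1, 2: 6, 3: 3, 4: 7, 5: 5}
Shortest distance to 5 = 5, path = [0, 5]


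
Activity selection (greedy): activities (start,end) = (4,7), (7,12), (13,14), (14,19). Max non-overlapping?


Greedy: pick earliest-ending, then skip overlaps.
Selected (4 activities): [(4, 7), (7, 12), (13, 14), (14, 19)]


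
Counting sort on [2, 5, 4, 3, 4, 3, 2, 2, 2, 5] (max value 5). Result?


Count array: [0, 0, 4, 2, 2, 2]
Reconstruct: [2, 2, 2, 2, 3, 3, 4, 4, 5, 5]


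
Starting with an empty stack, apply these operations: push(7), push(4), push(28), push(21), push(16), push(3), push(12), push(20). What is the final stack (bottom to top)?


push(7) -> [7]
push(4) -> [7, 4]
push(28) -> [7, 4, 28]
push(21) -> [7, 4, 28, 21]
push(16) -> [7, 4, 28, 21, 16]
push(3) -> [7, 4, 28, 21, 16, 3]
push(12) -> [7, 4, 28, 21, 16, 3, 12]
push(20) -> [7, 4, 28, 21, 16, 3, 12, 20]
Final stack (bottom to top): [7, 4, 28, 21, 16, 3, 12, 20]


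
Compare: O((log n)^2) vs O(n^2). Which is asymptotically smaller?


polylogarithmic grows slower than quadratic
O((log n)^2) is asymptotically smaller; O(n^2) grows faster


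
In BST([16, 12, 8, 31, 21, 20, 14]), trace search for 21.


BST root = 16
Search for 21: compare at each node
Path: [16, 31, 21]


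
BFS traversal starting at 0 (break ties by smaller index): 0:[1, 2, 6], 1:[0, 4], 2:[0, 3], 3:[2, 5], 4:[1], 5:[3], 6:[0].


BFS queue: start with [0]
Visit order: [0, 1, 2, 6, 4, 3, 5]


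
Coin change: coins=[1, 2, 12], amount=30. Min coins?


dp[0]=0; dp[i]=1+min(dp[i-c] for c in coins)
...dp[25]=3, dp[26]=3, dp[27]=4, dp[28]=4, dp[29]=5, dp[30]=5
Minimum coins for 30 = 5


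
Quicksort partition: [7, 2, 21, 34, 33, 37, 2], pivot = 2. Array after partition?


Elements <= 2 go left of pivot.
Result: [2, 2, 21, 34, 33, 37, 7], pivot at index 1


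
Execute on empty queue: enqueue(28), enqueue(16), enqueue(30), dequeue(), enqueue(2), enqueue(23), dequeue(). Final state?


enqueue(28) -> [28]
enqueue(16) -> [28, 16]
enqueue(30) -> [28, 16, 30]
dequeue() returns 28 -> [16, 30]
enqueue(2) -> [16, 30, 2]
enqueue(23) -> [16, 30, 2, 23]
dequeue() returns 16 -> [30, 2, 23]
Final queue (front to back): [30, 2, 23]


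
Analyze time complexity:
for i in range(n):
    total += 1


Per nesting level: O(n) = O(n)
Complexity: O(n)


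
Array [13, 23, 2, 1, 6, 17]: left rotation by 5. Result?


Left rotate by 5: [17, 13, 23, 2, 1, 6]


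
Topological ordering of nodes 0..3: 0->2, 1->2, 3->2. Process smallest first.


Kahn's algorithm, process smallest node first
Order: [0, 1, 3, 2]


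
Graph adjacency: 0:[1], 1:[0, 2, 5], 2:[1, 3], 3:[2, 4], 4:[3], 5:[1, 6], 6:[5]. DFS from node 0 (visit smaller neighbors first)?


DFS stack-based: start with [0]
Visit order: [0, 1, 2, 3, 4, 5, 6]


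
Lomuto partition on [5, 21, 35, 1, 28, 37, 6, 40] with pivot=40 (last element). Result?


Elements <= 40 go left of pivot.
Result: [5, 21, 35, 1, 28, 37, 6, 40], pivot at index 7


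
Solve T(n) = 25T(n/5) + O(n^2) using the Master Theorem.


a=25, b=5, c=2. log_5(25)=2 = c=2. Case 2: O(n^c log n) = O(n^2 log n)
Complexity: O(n^2 log n)


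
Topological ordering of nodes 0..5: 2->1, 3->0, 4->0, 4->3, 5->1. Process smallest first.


Kahn's algorithm, process smallest node first
Order: [2, 4, 3, 0, 5, 1]


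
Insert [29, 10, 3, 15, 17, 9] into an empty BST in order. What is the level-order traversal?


Root = 29; build tree by BST insertion.
Level-Order traversal: [29, 10, 3, 15, 9, 17]


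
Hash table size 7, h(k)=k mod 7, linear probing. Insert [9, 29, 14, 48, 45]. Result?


Insertions: 9->slot 2; 29->slot 1; 14->slot 0; 48->slot 6; 45->slot 3
Table: [14, 29, 9, 45, None, None, 48]


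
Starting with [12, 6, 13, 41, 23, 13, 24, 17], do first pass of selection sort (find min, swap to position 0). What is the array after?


After one pass: [6, 12, 13, 41, 23, 13, 24, 17]


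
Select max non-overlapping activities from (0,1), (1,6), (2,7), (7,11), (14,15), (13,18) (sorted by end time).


Greedy: pick earliest-ending, then skip overlaps.
Selected (4 activities): [(0, 1), (1, 6), (7, 11), (14, 15)]


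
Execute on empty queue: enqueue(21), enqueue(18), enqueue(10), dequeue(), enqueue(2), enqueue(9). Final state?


enqueue(21) -> [21]
enqueue(18) -> [21, 18]
enqueue(10) -> [21, 18, 10]
dequeue() returns 21 -> [18, 10]
enqueue(2) -> [18, 10, 2]
enqueue(9) -> [18, 10, 2, 9]
Final queue (front to back): [18, 10, 2, 9]


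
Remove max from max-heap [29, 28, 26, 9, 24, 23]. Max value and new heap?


Max = 29
Replace root with last, heapify down
Resulting heap: [28, 24, 26, 9, 23]


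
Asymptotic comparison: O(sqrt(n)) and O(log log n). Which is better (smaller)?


double-logarithmic grows slower than sublinear
O(log log n) is asymptotically smaller; O(sqrt(n)) grows faster


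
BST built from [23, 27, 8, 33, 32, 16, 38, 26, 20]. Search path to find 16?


BST root = 23
Search for 16: compare at each node
Path: [23, 8, 16]


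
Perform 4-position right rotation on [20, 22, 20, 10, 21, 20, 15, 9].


Right rotate by 4: [21, 20, 15, 9, 20, 22, 20, 10]


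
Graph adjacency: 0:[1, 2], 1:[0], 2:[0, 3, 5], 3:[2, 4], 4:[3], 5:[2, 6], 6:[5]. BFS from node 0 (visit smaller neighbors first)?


BFS queue: start with [0]
Visit order: [0, 1, 2, 3, 5, 4, 6]


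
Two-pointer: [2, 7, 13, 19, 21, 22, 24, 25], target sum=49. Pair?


Two pointers: lo=0, hi=7
Found pair: (24, 25) summing to 49


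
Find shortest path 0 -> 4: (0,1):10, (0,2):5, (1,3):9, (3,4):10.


Dijkstra from 0:
Distances: {0: 0, 1: 10, 2: 5, 3: 19, 4: 29}
Shortest distance to 4 = 29, path = [0, 1, 3, 4]


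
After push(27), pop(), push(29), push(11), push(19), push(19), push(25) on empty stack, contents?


push(27) -> [27]
pop() returns 27 -> []
push(29) -> [29]
push(11) -> [29, 11]
push(19) -> [29, 11, 19]
push(19) -> [29, 11, 19, 19]
push(25) -> [29, 11, 19, 19, 25]
Final stack (bottom to top): [29, 11, 19, 19, 25]


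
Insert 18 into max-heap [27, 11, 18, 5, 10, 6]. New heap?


Append 18: [27, 11, 18, 5, 10, 6, 18]
Bubble up: no swaps needed
Result: [27, 11, 18, 5, 10, 6, 18]


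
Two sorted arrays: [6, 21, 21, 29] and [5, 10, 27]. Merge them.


Compare heads, take smaller each step.
Merged: [5, 6, 10, 21, 21, 27, 29]


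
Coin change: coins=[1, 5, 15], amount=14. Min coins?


dp[0]=0; dp[i]=1+min(dp[i-c] for c in coins)
...dp[9]=5, dp[10]=2, dp[11]=3, dp[12]=4, dp[13]=5, dp[14]=6
Minimum coins for 14 = 6


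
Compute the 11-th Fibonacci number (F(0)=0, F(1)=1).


F(n)=F(n-1)+F(n-2)
...F(9)=34, F(10)=55, F(11)=89


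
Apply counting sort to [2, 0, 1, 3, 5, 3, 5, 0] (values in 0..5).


Count array: [2, 1, 1, 2, 0, 2]
Reconstruct: [0, 0, 1, 2, 3, 3, 5, 5]


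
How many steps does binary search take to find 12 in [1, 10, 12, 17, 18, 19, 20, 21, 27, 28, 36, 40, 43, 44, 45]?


Search for 12:
[0,14] mid=7 arr[7]=21
[0,6] mid=3 arr[3]=17
[0,2] mid=1 arr[1]=10
[2,2] mid=2 arr[2]=12
Total: 4 comparisons


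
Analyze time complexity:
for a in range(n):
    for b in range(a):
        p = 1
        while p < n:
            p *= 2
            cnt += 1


Per nesting level: O(n) * O(n) [triangular over a] * O(log n) = O(n^2 log n)
Complexity: O(n^2 log n)


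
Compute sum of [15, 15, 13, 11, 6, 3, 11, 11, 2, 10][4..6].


Prefix sums: [0, 15, 30, 43, 54, 60, 63, 74, 85, 87, 97]
Sum[4..6] = prefix[7] - prefix[4] = 74 - 54 = 20


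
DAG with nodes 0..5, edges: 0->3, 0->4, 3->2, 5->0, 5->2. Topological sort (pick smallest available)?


Kahn's algorithm, process smallest node first
Order: [1, 5, 0, 3, 2, 4]


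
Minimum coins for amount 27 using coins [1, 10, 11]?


dp[0]=0; dp[i]=1+min(dp[i-c] for c in coins)
...dp[22]=2, dp[23]=3, dp[24]=4, dp[25]=5, dp[26]=6, dp[27]=7
Minimum coins for 27 = 7


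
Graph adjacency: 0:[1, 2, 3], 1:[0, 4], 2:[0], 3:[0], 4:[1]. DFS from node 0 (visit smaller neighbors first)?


DFS stack-based: start with [0]
Visit order: [0, 1, 4, 2, 3]


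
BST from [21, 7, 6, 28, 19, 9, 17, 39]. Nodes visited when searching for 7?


BST root = 21
Search for 7: compare at each node
Path: [21, 7]


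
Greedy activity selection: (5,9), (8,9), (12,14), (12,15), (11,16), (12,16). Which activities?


Greedy: pick earliest-ending, then skip overlaps.
Selected (2 activities): [(5, 9), (12, 14)]


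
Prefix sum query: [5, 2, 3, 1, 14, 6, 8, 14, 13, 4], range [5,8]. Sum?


Prefix sums: [0, 5, 7, 10, 11, 25, 31, 39, 53, 66, 70]
Sum[5..8] = prefix[9] - prefix[5] = 66 - 25 = 41


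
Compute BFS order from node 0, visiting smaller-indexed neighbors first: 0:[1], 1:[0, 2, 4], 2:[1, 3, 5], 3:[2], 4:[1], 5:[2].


BFS queue: start with [0]
Visit order: [0, 1, 2, 4, 3, 5]


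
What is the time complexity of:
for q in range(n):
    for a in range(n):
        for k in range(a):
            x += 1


Per nesting level: O(n) * O(n) * O(n) [triangular over a] = O(n^3)
Complexity: O(n^3)


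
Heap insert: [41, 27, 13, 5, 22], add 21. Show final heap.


Append 21: [41, 27, 13, 5, 22, 21]
Bubble up: swap idx 5(21) with idx 2(13)
Result: [41, 27, 21, 5, 22, 13]


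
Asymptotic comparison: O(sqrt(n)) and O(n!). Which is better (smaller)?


sublinear grows slower than factorial
O(sqrt(n)) is asymptotically smaller; O(n!) grows faster


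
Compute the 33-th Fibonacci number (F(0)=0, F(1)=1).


F(n)=F(n-1)+F(n-2)
...F(31)=1346269, F(32)=2178309, F(33)=3524578


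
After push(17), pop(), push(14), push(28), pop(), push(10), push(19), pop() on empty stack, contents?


push(17) -> [17]
pop() returns 17 -> []
push(14) -> [14]
push(28) -> [14, 28]
pop() returns 28 -> [14]
push(10) -> [14, 10]
push(19) -> [14, 10, 19]
pop() returns 19 -> [14, 10]
Final stack (bottom to top): [14, 10]


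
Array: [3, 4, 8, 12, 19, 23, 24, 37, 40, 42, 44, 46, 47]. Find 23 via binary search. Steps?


Search for 23:
[0,12] mid=6 arr[6]=24
[0,5] mid=2 arr[2]=8
[3,5] mid=4 arr[4]=19
[5,5] mid=5 arr[5]=23
Total: 4 comparisons


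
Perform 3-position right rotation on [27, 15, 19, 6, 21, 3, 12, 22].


Right rotate by 3: [3, 12, 22, 27, 15, 19, 6, 21]


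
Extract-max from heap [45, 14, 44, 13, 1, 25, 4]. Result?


Max = 45
Replace root with last, heapify down
Resulting heap: [44, 14, 25, 13, 1, 4]


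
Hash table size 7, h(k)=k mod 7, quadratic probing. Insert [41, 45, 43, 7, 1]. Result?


Insertions: 41->slot 6; 45->slot 3; 43->slot 1; 7->slot 0; 1->slot 2
Table: [7, 43, 1, 45, None, None, 41]


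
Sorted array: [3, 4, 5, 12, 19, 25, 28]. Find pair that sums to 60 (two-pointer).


Two pointers: lo=0, hi=6
No pair sums to 60


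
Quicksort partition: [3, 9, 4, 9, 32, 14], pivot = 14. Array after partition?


Elements <= 14 go left of pivot.
Result: [3, 9, 4, 9, 14, 32], pivot at index 4


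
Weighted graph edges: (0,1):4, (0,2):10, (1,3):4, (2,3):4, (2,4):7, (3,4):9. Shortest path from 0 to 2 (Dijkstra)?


Dijkstra from 0:
Distances: {0: 0, 1: 4, 2: 10, 3: 8, 4: 17}
Shortest distance to 2 = 10, path = [0, 2]


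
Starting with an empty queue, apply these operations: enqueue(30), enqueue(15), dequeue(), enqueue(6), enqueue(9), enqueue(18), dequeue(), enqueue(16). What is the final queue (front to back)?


enqueue(30) -> [30]
enqueue(15) -> [30, 15]
dequeue() returns 30 -> [15]
enqueue(6) -> [15, 6]
enqueue(9) -> [15, 6, 9]
enqueue(18) -> [15, 6, 9, 18]
dequeue() returns 15 -> [6, 9, 18]
enqueue(16) -> [6, 9, 18, 16]
Final queue (front to back): [6, 9, 18, 16]


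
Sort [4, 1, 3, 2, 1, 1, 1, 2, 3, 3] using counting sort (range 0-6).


Count array: [0, 4, 2, 3, 1, 0, 0]
Reconstruct: [1, 1, 1, 1, 2, 2, 3, 3, 3, 4]


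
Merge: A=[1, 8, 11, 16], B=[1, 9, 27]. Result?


Compare heads, take smaller each step.
Merged: [1, 1, 8, 9, 11, 16, 27]


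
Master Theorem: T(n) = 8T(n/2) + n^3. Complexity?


a=8, b=2, c=3. log_2(8)=3 = c=3. Case 2: O(n^c log n) = O(n^3 log n)
Complexity: O(n^3 log n)


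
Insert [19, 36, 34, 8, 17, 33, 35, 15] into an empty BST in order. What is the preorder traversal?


Root = 19; build tree by BST insertion.
Preorder traversal: [19, 8, 17, 15, 36, 34, 33, 35]


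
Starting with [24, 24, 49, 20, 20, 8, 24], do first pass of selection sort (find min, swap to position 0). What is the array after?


After one pass: [8, 24, 49, 20, 20, 24, 24]


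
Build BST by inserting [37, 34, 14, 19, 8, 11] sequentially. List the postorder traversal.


Root = 37; build tree by BST insertion.
Postorder traversal: [11, 8, 19, 14, 34, 37]


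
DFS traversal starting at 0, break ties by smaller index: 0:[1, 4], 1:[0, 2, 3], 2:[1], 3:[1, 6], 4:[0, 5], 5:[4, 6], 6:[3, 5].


DFS stack-based: start with [0]
Visit order: [0, 1, 2, 3, 6, 5, 4]


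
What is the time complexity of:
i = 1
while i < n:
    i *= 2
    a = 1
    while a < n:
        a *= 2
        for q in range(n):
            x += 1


Per nesting level: O(log n) * O(log n) * O(n) = O(n (log n)^2)
Complexity: O(n (log n)^2)


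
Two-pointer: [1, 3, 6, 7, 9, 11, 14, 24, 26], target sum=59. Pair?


Two pointers: lo=0, hi=8
No pair sums to 59


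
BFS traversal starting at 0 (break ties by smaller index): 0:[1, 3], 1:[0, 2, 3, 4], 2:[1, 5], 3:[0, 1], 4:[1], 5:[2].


BFS queue: start with [0]
Visit order: [0, 1, 3, 2, 4, 5]


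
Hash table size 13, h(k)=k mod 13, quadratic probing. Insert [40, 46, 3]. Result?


Insertions: 40->slot 1; 46->slot 7; 3->slot 3
Table: [None, 40, None, 3, None, None, None, 46, None, None, None, None, None]


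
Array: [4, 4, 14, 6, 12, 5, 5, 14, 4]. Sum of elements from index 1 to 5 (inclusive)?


Prefix sums: [0, 4, 8, 22, 28, 40, 45, 50, 64, 68]
Sum[1..5] = prefix[6] - prefix[1] = 45 - 4 = 41


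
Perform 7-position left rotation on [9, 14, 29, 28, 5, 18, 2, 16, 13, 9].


Left rotate by 7: [16, 13, 9, 9, 14, 29, 28, 5, 18, 2]


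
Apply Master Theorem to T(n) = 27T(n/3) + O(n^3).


a=27, b=3, c=3. log_3(27)=3 = c=3. Case 2: O(n^c log n) = O(n^3 log n)
Complexity: O(n^3 log n)


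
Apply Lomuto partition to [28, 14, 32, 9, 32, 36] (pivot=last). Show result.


Elements <= 36 go left of pivot.
Result: [28, 14, 32, 9, 32, 36], pivot at index 5


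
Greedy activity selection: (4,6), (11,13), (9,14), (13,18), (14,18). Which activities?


Greedy: pick earliest-ending, then skip overlaps.
Selected (3 activities): [(4, 6), (11, 13), (13, 18)]


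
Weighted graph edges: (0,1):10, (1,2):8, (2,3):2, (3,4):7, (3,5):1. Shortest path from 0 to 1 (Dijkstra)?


Dijkstra from 0:
Distances: {0: 0, 1: 10, 2: 18, 3: 20, 4: 27, 5: 21}
Shortest distance to 1 = 10, path = [0, 1]


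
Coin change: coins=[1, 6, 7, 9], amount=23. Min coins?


dp[0]=0; dp[i]=1+min(dp[i-c] for c in coins)
...dp[18]=2, dp[19]=3, dp[20]=3, dp[21]=3, dp[22]=3, dp[23]=3
Minimum coins for 23 = 3


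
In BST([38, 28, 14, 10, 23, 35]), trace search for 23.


BST root = 38
Search for 23: compare at each node
Path: [38, 28, 14, 23]


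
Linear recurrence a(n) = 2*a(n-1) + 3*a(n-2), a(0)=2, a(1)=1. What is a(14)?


Build bottom-up:
...a(12)=398582, a(13)=1195741, a(14)=2*1195741+3*398582=3587228


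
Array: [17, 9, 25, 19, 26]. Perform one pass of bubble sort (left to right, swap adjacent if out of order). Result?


After one pass: [9, 17, 19, 25, 26]


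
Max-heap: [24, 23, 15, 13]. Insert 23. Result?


Append 23: [24, 23, 15, 13, 23]
Bubble up: no swaps needed
Result: [24, 23, 15, 13, 23]


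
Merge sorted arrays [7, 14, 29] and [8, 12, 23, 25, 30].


Compare heads, take smaller each step.
Merged: [7, 8, 12, 14, 23, 25, 29, 30]


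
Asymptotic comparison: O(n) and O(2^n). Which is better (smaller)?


linear grows slower than exponential
O(n) is asymptotically smaller; O(2^n) grows faster


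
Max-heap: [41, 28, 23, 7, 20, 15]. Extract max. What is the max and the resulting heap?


Max = 41
Replace root with last, heapify down
Resulting heap: [28, 20, 23, 7, 15]


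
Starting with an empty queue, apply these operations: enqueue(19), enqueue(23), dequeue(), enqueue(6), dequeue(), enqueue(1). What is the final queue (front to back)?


enqueue(19) -> [19]
enqueue(23) -> [19, 23]
dequeue() returns 19 -> [23]
enqueue(6) -> [23, 6]
dequeue() returns 23 -> [6]
enqueue(1) -> [6, 1]
Final queue (front to back): [6, 1]


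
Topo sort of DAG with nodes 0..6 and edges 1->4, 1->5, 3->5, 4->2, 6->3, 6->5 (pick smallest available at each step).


Kahn's algorithm, process smallest node first
Order: [0, 1, 4, 2, 6, 3, 5]


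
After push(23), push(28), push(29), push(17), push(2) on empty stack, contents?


push(23) -> [23]
push(28) -> [23, 28]
push(29) -> [23, 28, 29]
push(17) -> [23, 28, 29, 17]
push(2) -> [23, 28, 29, 17, 2]
Final stack (bottom to top): [23, 28, 29, 17, 2]


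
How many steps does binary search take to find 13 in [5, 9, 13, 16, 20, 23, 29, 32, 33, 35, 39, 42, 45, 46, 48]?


Search for 13:
[0,14] mid=7 arr[7]=32
[0,6] mid=3 arr[3]=16
[0,2] mid=1 arr[1]=9
[2,2] mid=2 arr[2]=13
Total: 4 comparisons


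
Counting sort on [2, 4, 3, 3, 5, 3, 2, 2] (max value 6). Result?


Count array: [0, 0, 3, 3, 1, 1, 0]
Reconstruct: [2, 2, 2, 3, 3, 3, 4, 5]


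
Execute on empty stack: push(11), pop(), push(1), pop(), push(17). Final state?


push(11) -> [11]
pop() returns 11 -> []
push(1) -> [1]
pop() returns 1 -> []
push(17) -> [17]
Final stack (bottom to top): [17]


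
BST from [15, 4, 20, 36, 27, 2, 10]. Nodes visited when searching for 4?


BST root = 15
Search for 4: compare at each node
Path: [15, 4]


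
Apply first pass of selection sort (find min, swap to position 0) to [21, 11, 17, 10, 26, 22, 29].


After one pass: [10, 11, 17, 21, 26, 22, 29]


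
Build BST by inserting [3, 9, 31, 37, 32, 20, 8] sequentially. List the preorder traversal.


Root = 3; build tree by BST insertion.
Preorder traversal: [3, 9, 8, 31, 20, 37, 32]


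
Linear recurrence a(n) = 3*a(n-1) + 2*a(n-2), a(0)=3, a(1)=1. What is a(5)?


Build bottom-up:
...a(3)=29, a(4)=105, a(5)=3*105+2*29=373


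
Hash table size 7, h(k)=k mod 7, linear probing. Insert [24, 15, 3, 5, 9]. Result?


Insertions: 24->slot 3; 15->slot 1; 3->slot 4; 5->slot 5; 9->slot 2
Table: [None, 15, 9, 24, 3, 5, None]


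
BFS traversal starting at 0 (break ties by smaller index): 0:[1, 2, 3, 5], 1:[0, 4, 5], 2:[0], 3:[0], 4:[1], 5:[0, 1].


BFS queue: start with [0]
Visit order: [0, 1, 2, 3, 5, 4]


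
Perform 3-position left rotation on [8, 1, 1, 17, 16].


Left rotate by 3: [17, 16, 8, 1, 1]


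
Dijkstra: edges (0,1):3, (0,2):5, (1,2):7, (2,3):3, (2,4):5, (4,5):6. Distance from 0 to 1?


Dijkstra from 0:
Distances: {0: 0, 1: 3, 2: 5, 3: 8, 4: 10, 5: 16}
Shortest distance to 1 = 3, path = [0, 1]


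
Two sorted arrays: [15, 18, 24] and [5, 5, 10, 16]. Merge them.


Compare heads, take smaller each step.
Merged: [5, 5, 10, 15, 16, 18, 24]


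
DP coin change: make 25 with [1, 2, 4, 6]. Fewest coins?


dp[0]=0; dp[i]=1+min(dp[i-c] for c in coins)
...dp[20]=4, dp[21]=5, dp[22]=4, dp[23]=5, dp[24]=4, dp[25]=5
Minimum coins for 25 = 5


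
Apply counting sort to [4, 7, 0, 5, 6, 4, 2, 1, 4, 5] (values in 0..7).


Count array: [1, 1, 1, 0, 3, 2, 1, 1]
Reconstruct: [0, 1, 2, 4, 4, 4, 5, 5, 6, 7]


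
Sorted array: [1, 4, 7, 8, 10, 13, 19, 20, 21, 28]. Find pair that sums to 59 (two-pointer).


Two pointers: lo=0, hi=9
No pair sums to 59


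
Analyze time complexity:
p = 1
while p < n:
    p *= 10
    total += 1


Per nesting level: O(log n) = O(log n)
Complexity: O(log n)


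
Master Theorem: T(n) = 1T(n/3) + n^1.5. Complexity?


a=1, b=3, c=1.5. log_3(1)=0 < c=1.5. Case 3: O(n^c) = O(n^1.500)
Complexity: O(n^1.500)


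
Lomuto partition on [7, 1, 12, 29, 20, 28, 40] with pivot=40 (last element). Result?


Elements <= 40 go left of pivot.
Result: [7, 1, 12, 29, 20, 28, 40], pivot at index 6


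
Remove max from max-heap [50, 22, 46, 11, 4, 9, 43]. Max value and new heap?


Max = 50
Replace root with last, heapify down
Resulting heap: [46, 22, 43, 11, 4, 9]


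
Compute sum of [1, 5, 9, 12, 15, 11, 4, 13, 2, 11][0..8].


Prefix sums: [0, 1, 6, 15, 27, 42, 53, 57, 70, 72, 83]
Sum[0..8] = prefix[9] - prefix[0] = 72 - 0 = 72


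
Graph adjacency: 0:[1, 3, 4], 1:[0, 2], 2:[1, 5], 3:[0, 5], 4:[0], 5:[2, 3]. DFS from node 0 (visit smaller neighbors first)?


DFS stack-based: start with [0]
Visit order: [0, 1, 2, 5, 3, 4]


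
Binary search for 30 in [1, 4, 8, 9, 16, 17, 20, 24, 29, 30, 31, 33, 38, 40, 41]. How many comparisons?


Search for 30:
[0,14] mid=7 arr[7]=24
[8,14] mid=11 arr[11]=33
[8,10] mid=9 arr[9]=30
Total: 3 comparisons


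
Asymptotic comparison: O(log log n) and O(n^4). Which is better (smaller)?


double-logarithmic grows slower than quartic
O(log log n) is asymptotically smaller; O(n^4) grows faster


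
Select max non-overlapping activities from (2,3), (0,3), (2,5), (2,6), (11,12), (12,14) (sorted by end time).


Greedy: pick earliest-ending, then skip overlaps.
Selected (3 activities): [(2, 3), (11, 12), (12, 14)]


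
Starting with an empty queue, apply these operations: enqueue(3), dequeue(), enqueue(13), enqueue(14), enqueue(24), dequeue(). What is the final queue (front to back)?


enqueue(3) -> [3]
dequeue() returns 3 -> []
enqueue(13) -> [13]
enqueue(14) -> [13, 14]
enqueue(24) -> [13, 14, 24]
dequeue() returns 13 -> [14, 24]
Final queue (front to back): [14, 24]


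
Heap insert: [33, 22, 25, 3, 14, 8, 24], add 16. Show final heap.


Append 16: [33, 22, 25, 3, 14, 8, 24, 16]
Bubble up: swap idx 7(16) with idx 3(3)
Result: [33, 22, 25, 16, 14, 8, 24, 3]


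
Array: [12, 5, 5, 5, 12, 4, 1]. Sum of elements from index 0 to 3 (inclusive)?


Prefix sums: [0, 12, 17, 22, 27, 39, 43, 44]
Sum[0..3] = prefix[4] - prefix[0] = 27 - 0 = 27


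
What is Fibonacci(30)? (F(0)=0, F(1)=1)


F(n)=F(n-1)+F(n-2)
...F(28)=317811, F(29)=514229, F(30)=832040


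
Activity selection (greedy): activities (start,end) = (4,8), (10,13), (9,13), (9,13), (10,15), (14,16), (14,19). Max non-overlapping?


Greedy: pick earliest-ending, then skip overlaps.
Selected (3 activities): [(4, 8), (10, 13), (14, 16)]


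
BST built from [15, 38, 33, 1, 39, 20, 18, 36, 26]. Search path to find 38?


BST root = 15
Search for 38: compare at each node
Path: [15, 38]


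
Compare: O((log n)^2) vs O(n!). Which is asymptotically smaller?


polylogarithmic grows slower than factorial
O((log n)^2) is asymptotically smaller; O(n!) grows faster


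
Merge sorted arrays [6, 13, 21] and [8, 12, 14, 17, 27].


Compare heads, take smaller each step.
Merged: [6, 8, 12, 13, 14, 17, 21, 27]


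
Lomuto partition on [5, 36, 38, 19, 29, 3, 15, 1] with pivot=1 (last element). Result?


Elements <= 1 go left of pivot.
Result: [1, 36, 38, 19, 29, 3, 15, 5], pivot at index 0


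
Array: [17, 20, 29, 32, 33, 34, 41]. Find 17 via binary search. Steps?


Search for 17:
[0,6] mid=3 arr[3]=32
[0,2] mid=1 arr[1]=20
[0,0] mid=0 arr[0]=17
Total: 3 comparisons


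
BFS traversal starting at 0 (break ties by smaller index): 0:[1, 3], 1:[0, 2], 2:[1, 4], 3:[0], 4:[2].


BFS queue: start with [0]
Visit order: [0, 1, 3, 2, 4]


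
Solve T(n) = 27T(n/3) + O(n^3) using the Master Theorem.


a=27, b=3, c=3. log_3(27)=3 = c=3. Case 2: O(n^c log n) = O(n^3 log n)
Complexity: O(n^3 log n)


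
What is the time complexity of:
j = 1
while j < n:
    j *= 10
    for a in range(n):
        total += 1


Per nesting level: O(log n) * O(n) = O(n log n)
Complexity: O(n log n)


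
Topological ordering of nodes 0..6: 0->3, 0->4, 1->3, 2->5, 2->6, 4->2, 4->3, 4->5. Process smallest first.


Kahn's algorithm, process smallest node first
Order: [0, 1, 4, 2, 3, 5, 6]


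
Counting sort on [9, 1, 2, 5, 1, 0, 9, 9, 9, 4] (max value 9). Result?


Count array: [1, 2, 1, 0, 1, 1, 0, 0, 0, 4]
Reconstruct: [0, 1, 1, 2, 4, 5, 9, 9, 9, 9]


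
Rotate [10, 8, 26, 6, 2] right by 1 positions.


Right rotate by 1: [2, 10, 8, 26, 6]


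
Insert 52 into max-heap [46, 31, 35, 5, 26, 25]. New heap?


Append 52: [46, 31, 35, 5, 26, 25, 52]
Bubble up: swap idx 6(52) with idx 2(35); swap idx 2(52) with idx 0(46)
Result: [52, 31, 46, 5, 26, 25, 35]


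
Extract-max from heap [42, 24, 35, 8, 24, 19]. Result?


Max = 42
Replace root with last, heapify down
Resulting heap: [35, 24, 19, 8, 24]


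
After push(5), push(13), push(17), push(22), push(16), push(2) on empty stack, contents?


push(5) -> [5]
push(13) -> [5, 13]
push(17) -> [5, 13, 17]
push(22) -> [5, 13, 17, 22]
push(16) -> [5, 13, 17, 22, 16]
push(2) -> [5, 13, 17, 22, 16, 2]
Final stack (bottom to top): [5, 13, 17, 22, 16, 2]
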